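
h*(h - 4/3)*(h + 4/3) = h^3 - 16*h/9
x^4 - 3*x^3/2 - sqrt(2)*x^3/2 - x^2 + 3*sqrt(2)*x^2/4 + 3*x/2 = x*(x - 3/2)*(x - sqrt(2))*(x + sqrt(2)/2)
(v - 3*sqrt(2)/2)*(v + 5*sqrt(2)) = v^2 + 7*sqrt(2)*v/2 - 15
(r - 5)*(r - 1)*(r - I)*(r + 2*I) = r^4 - 6*r^3 + I*r^3 + 7*r^2 - 6*I*r^2 - 12*r + 5*I*r + 10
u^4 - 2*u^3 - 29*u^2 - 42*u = u*(u - 7)*(u + 2)*(u + 3)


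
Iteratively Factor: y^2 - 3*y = (y)*(y - 3)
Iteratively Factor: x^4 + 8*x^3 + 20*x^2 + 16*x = (x + 2)*(x^3 + 6*x^2 + 8*x) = (x + 2)^2*(x^2 + 4*x) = (x + 2)^2*(x + 4)*(x)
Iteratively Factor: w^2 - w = (w)*(w - 1)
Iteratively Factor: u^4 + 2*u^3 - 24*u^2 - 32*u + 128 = (u - 4)*(u^3 + 6*u^2 - 32) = (u - 4)*(u + 4)*(u^2 + 2*u - 8) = (u - 4)*(u + 4)^2*(u - 2)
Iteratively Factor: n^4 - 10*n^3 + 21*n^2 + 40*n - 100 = (n - 5)*(n^3 - 5*n^2 - 4*n + 20) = (n - 5)*(n - 2)*(n^2 - 3*n - 10) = (n - 5)^2*(n - 2)*(n + 2)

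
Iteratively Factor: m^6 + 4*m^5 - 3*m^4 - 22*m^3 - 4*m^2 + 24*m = (m - 2)*(m^5 + 6*m^4 + 9*m^3 - 4*m^2 - 12*m) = (m - 2)*(m - 1)*(m^4 + 7*m^3 + 16*m^2 + 12*m) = (m - 2)*(m - 1)*(m + 3)*(m^3 + 4*m^2 + 4*m) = (m - 2)*(m - 1)*(m + 2)*(m + 3)*(m^2 + 2*m) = m*(m - 2)*(m - 1)*(m + 2)*(m + 3)*(m + 2)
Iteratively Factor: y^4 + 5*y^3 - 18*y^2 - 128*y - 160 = (y - 5)*(y^3 + 10*y^2 + 32*y + 32) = (y - 5)*(y + 4)*(y^2 + 6*y + 8) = (y - 5)*(y + 4)^2*(y + 2)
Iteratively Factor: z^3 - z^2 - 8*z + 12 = (z - 2)*(z^2 + z - 6) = (z - 2)^2*(z + 3)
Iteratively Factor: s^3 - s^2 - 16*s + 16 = (s - 4)*(s^2 + 3*s - 4) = (s - 4)*(s - 1)*(s + 4)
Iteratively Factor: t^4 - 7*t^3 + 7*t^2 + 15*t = (t)*(t^3 - 7*t^2 + 7*t + 15) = t*(t + 1)*(t^2 - 8*t + 15) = t*(t - 5)*(t + 1)*(t - 3)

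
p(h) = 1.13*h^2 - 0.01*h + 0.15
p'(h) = 2.26*h - 0.01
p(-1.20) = 1.79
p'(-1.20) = -2.72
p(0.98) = 1.23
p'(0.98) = 2.20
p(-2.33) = 6.31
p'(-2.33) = -5.28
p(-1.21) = 1.82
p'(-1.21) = -2.74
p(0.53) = 0.46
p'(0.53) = 1.19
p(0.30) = 0.25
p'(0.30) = 0.67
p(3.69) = 15.50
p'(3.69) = 8.33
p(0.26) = 0.22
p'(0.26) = 0.58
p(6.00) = 40.77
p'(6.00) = 13.55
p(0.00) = 0.15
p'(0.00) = -0.01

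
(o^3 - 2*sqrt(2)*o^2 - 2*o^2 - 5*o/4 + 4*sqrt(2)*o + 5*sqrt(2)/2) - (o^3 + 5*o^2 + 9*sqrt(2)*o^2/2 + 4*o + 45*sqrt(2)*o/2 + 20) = -13*sqrt(2)*o^2/2 - 7*o^2 - 37*sqrt(2)*o/2 - 21*o/4 - 20 + 5*sqrt(2)/2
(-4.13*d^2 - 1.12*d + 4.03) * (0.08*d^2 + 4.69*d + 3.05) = -0.3304*d^4 - 19.4593*d^3 - 17.5269*d^2 + 15.4847*d + 12.2915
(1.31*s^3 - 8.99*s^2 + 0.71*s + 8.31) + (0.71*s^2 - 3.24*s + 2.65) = 1.31*s^3 - 8.28*s^2 - 2.53*s + 10.96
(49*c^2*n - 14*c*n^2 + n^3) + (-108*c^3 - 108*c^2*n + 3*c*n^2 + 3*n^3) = -108*c^3 - 59*c^2*n - 11*c*n^2 + 4*n^3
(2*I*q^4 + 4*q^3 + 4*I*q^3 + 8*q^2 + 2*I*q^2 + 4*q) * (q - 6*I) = 2*I*q^5 + 16*q^4 + 4*I*q^4 + 32*q^3 - 22*I*q^3 + 16*q^2 - 48*I*q^2 - 24*I*q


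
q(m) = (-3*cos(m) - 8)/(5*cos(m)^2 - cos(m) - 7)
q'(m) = (10*sin(m)*cos(m) - sin(m))*(-3*cos(m) - 8)/(5*cos(m)^2 - cos(m) - 7)^2 + 3*sin(m)/(5*cos(m)^2 - cos(m) - 7) = (15*sin(m)^2 - 80*cos(m) - 28)*sin(m)/(-5*cos(m)^2 + cos(m) + 7)^2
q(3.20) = 4.91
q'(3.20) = -2.92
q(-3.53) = 2.92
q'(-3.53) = 5.69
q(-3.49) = 3.15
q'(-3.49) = 6.19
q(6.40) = 3.59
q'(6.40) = -1.33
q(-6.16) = 3.58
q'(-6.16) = -1.40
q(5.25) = 1.54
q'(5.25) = 1.29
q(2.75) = 2.90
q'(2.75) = 5.64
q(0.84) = 1.84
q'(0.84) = -1.84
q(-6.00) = 3.25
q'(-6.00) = -2.58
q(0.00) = 3.67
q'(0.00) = 0.00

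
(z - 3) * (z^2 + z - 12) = z^3 - 2*z^2 - 15*z + 36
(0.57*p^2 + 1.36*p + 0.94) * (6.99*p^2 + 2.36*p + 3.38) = 3.9843*p^4 + 10.8516*p^3 + 11.7068*p^2 + 6.8152*p + 3.1772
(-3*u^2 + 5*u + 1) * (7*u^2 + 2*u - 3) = -21*u^4 + 29*u^3 + 26*u^2 - 13*u - 3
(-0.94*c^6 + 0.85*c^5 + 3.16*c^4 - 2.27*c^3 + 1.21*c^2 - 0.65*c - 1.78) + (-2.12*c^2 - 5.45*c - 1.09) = -0.94*c^6 + 0.85*c^5 + 3.16*c^4 - 2.27*c^3 - 0.91*c^2 - 6.1*c - 2.87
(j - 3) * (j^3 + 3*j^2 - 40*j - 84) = j^4 - 49*j^2 + 36*j + 252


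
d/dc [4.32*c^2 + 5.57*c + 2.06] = 8.64*c + 5.57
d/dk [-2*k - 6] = -2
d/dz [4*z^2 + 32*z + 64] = 8*z + 32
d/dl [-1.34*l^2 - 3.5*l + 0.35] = -2.68*l - 3.5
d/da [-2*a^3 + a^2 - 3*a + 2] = -6*a^2 + 2*a - 3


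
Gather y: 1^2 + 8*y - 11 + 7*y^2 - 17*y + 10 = 7*y^2 - 9*y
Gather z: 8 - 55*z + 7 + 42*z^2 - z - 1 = 42*z^2 - 56*z + 14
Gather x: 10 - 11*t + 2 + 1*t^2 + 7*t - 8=t^2 - 4*t + 4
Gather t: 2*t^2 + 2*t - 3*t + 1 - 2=2*t^2 - t - 1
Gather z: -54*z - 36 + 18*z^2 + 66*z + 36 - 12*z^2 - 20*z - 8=6*z^2 - 8*z - 8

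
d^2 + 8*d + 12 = (d + 2)*(d + 6)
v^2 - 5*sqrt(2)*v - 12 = (v - 6*sqrt(2))*(v + sqrt(2))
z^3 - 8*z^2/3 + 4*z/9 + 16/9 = (z - 2)*(z - 4/3)*(z + 2/3)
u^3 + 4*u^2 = u^2*(u + 4)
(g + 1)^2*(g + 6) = g^3 + 8*g^2 + 13*g + 6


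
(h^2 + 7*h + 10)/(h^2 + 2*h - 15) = (h + 2)/(h - 3)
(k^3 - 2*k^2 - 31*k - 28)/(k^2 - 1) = (k^2 - 3*k - 28)/(k - 1)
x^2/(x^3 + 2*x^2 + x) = x/(x^2 + 2*x + 1)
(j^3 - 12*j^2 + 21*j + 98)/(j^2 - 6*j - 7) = (j^2 - 5*j - 14)/(j + 1)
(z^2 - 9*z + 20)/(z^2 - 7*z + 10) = (z - 4)/(z - 2)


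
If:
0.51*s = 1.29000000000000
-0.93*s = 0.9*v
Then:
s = 2.53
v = -2.61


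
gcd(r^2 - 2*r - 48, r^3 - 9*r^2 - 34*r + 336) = r^2 - 2*r - 48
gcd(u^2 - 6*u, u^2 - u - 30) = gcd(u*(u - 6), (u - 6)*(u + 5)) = u - 6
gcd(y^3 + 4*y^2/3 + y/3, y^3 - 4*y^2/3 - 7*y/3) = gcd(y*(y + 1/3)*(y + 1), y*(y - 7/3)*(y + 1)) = y^2 + y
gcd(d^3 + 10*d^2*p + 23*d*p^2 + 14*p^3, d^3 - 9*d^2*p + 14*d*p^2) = 1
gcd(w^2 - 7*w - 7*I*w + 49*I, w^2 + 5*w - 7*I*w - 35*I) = w - 7*I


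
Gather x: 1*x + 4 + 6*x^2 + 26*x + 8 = 6*x^2 + 27*x + 12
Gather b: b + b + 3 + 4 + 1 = 2*b + 8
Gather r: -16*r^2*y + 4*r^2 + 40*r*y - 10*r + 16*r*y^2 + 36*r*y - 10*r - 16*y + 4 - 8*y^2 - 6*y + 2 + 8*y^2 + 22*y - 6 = r^2*(4 - 16*y) + r*(16*y^2 + 76*y - 20)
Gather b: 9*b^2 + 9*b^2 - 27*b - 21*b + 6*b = 18*b^2 - 42*b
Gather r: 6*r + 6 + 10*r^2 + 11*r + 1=10*r^2 + 17*r + 7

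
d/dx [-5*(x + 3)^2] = -10*x - 30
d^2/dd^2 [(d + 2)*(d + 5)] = 2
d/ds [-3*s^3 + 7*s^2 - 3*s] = -9*s^2 + 14*s - 3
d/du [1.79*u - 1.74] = 1.79000000000000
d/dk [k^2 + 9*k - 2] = 2*k + 9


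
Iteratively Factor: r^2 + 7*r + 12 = (r + 4)*(r + 3)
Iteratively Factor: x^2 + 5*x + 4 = (x + 1)*(x + 4)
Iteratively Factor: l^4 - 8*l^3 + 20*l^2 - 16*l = (l - 2)*(l^3 - 6*l^2 + 8*l) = (l - 2)^2*(l^2 - 4*l) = (l - 4)*(l - 2)^2*(l)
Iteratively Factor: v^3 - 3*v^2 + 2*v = (v - 1)*(v^2 - 2*v) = (v - 2)*(v - 1)*(v)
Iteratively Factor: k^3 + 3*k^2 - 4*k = (k - 1)*(k^2 + 4*k) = (k - 1)*(k + 4)*(k)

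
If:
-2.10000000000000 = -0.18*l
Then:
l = 11.67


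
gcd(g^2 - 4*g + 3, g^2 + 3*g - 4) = g - 1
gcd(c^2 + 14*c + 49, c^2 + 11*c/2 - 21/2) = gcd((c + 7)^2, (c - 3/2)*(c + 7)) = c + 7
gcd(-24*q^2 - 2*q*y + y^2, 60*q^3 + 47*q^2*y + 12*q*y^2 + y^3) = 4*q + y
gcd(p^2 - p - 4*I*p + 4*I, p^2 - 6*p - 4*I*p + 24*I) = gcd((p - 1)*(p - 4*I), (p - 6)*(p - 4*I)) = p - 4*I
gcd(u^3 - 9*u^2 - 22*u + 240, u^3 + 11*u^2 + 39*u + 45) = u + 5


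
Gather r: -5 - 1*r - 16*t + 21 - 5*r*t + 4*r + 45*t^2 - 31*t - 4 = r*(3 - 5*t) + 45*t^2 - 47*t + 12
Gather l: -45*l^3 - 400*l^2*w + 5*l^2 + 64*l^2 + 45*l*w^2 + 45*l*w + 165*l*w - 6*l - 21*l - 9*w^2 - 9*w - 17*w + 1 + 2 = -45*l^3 + l^2*(69 - 400*w) + l*(45*w^2 + 210*w - 27) - 9*w^2 - 26*w + 3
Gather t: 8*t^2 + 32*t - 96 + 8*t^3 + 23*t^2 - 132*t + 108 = 8*t^3 + 31*t^2 - 100*t + 12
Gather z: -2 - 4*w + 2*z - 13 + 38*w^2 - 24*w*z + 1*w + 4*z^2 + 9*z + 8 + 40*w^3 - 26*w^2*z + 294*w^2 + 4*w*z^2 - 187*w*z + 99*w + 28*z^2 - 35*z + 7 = 40*w^3 + 332*w^2 + 96*w + z^2*(4*w + 32) + z*(-26*w^2 - 211*w - 24)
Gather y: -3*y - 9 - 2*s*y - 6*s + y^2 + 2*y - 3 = -6*s + y^2 + y*(-2*s - 1) - 12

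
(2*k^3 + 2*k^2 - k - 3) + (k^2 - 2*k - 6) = 2*k^3 + 3*k^2 - 3*k - 9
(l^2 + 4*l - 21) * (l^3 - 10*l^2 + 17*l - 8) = l^5 - 6*l^4 - 44*l^3 + 270*l^2 - 389*l + 168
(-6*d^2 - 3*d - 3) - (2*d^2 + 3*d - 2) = -8*d^2 - 6*d - 1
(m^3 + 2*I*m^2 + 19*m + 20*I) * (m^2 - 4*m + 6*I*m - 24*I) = m^5 - 4*m^4 + 8*I*m^4 + 7*m^3 - 32*I*m^3 - 28*m^2 + 134*I*m^2 - 120*m - 536*I*m + 480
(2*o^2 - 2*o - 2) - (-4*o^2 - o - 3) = 6*o^2 - o + 1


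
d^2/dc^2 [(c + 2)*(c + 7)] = 2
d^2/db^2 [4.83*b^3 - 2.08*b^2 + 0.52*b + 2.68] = 28.98*b - 4.16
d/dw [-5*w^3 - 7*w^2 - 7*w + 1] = -15*w^2 - 14*w - 7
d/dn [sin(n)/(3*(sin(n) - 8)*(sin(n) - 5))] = (cos(n)^2 + 39)*cos(n)/(3*(sin(n) - 8)^2*(sin(n) - 5)^2)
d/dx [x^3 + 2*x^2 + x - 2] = 3*x^2 + 4*x + 1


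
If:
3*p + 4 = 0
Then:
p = -4/3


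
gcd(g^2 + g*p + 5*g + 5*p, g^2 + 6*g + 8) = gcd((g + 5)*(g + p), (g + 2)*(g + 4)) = 1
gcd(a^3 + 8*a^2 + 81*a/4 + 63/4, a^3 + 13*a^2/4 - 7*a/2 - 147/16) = a^2 + 5*a + 21/4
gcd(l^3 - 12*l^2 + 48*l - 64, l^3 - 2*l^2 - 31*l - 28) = 1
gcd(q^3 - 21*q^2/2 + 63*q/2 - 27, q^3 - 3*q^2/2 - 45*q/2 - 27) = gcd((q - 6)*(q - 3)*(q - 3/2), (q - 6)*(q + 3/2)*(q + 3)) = q - 6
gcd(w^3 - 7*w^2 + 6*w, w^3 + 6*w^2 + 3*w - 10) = w - 1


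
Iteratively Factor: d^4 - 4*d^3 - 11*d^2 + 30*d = (d - 5)*(d^3 + d^2 - 6*d) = (d - 5)*(d - 2)*(d^2 + 3*d) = d*(d - 5)*(d - 2)*(d + 3)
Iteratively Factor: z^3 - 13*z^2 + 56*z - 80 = (z - 4)*(z^2 - 9*z + 20) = (z - 5)*(z - 4)*(z - 4)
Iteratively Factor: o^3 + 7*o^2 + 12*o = (o)*(o^2 + 7*o + 12) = o*(o + 3)*(o + 4)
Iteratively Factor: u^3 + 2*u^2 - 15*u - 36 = (u - 4)*(u^2 + 6*u + 9) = (u - 4)*(u + 3)*(u + 3)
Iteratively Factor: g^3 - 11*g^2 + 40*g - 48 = (g - 4)*(g^2 - 7*g + 12) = (g - 4)^2*(g - 3)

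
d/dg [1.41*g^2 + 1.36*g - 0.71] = 2.82*g + 1.36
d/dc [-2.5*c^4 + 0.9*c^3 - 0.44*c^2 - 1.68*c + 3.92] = -10.0*c^3 + 2.7*c^2 - 0.88*c - 1.68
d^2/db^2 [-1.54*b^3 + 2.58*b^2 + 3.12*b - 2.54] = 5.16 - 9.24*b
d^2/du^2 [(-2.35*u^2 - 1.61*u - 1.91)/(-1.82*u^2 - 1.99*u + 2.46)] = (-6.35653200000004*u^3 + 101.088624*u^2 + 84.75558*u + 76.436194)/(6.028568*u^6 + 19.775028*u^5 - 2.823366*u^4 - 45.577169*u^3 + 3.816198*u^2 + 36.128052*u - 14.886936)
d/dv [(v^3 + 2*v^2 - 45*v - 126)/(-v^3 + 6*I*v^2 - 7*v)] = (v^4*(2 + 6*I) - 104*v^3 + v^2*(-392 + 270*I) + 1512*I*v - 882)/(v^6 - 12*I*v^5 - 22*v^4 - 84*I*v^3 + 49*v^2)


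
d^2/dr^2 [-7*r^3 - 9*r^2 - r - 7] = -42*r - 18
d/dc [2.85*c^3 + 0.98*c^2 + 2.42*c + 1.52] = 8.55*c^2 + 1.96*c + 2.42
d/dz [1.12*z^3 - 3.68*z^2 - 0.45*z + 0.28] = 3.36*z^2 - 7.36*z - 0.45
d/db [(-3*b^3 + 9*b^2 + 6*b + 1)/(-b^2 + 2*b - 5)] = (3*b^4 - 12*b^3 + 69*b^2 - 88*b - 32)/(b^4 - 4*b^3 + 14*b^2 - 20*b + 25)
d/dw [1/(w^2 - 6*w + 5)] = 2*(3 - w)/(w^2 - 6*w + 5)^2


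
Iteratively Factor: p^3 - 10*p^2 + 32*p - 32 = (p - 4)*(p^2 - 6*p + 8) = (p - 4)*(p - 2)*(p - 4)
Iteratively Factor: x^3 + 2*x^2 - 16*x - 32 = (x + 4)*(x^2 - 2*x - 8) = (x + 2)*(x + 4)*(x - 4)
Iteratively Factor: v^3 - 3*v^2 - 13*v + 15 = (v - 5)*(v^2 + 2*v - 3) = (v - 5)*(v - 1)*(v + 3)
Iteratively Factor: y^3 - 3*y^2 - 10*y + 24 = (y - 4)*(y^2 + y - 6) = (y - 4)*(y - 2)*(y + 3)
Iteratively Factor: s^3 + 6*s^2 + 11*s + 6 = (s + 3)*(s^2 + 3*s + 2) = (s + 2)*(s + 3)*(s + 1)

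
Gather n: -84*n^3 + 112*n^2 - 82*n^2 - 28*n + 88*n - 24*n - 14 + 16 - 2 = -84*n^3 + 30*n^2 + 36*n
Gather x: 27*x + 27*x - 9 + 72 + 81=54*x + 144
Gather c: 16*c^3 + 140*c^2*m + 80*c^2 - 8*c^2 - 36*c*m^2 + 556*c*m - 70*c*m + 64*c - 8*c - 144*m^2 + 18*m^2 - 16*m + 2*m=16*c^3 + c^2*(140*m + 72) + c*(-36*m^2 + 486*m + 56) - 126*m^2 - 14*m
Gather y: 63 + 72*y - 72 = 72*y - 9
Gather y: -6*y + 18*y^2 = 18*y^2 - 6*y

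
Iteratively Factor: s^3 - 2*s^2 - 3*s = (s)*(s^2 - 2*s - 3) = s*(s + 1)*(s - 3)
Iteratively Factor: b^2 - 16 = (b - 4)*(b + 4)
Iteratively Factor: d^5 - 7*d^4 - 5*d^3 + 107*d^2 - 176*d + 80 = (d - 1)*(d^4 - 6*d^3 - 11*d^2 + 96*d - 80) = (d - 1)*(d + 4)*(d^3 - 10*d^2 + 29*d - 20) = (d - 5)*(d - 1)*(d + 4)*(d^2 - 5*d + 4) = (d - 5)*(d - 4)*(d - 1)*(d + 4)*(d - 1)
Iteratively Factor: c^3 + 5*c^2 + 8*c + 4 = (c + 2)*(c^2 + 3*c + 2) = (c + 2)^2*(c + 1)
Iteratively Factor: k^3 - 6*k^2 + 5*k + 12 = (k - 4)*(k^2 - 2*k - 3) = (k - 4)*(k + 1)*(k - 3)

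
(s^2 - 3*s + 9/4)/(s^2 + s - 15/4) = (2*s - 3)/(2*s + 5)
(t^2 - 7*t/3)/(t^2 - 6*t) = (t - 7/3)/(t - 6)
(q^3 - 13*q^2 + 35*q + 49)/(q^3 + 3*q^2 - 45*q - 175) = (q^2 - 6*q - 7)/(q^2 + 10*q + 25)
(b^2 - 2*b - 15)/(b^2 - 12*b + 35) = (b + 3)/(b - 7)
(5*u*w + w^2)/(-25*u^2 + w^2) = -w/(5*u - w)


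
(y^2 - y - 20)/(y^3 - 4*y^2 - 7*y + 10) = (y + 4)/(y^2 + y - 2)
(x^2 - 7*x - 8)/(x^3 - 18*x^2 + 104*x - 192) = (x + 1)/(x^2 - 10*x + 24)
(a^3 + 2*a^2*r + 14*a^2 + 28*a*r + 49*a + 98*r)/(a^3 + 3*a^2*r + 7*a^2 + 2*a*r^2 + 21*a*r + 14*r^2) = (a + 7)/(a + r)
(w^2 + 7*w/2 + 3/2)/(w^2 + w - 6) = (w + 1/2)/(w - 2)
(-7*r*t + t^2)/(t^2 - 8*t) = (-7*r + t)/(t - 8)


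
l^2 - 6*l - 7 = (l - 7)*(l + 1)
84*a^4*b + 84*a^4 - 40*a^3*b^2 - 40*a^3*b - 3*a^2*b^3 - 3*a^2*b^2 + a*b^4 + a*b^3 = (-7*a + b)*(-2*a + b)*(6*a + b)*(a*b + a)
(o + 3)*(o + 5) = o^2 + 8*o + 15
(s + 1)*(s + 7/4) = s^2 + 11*s/4 + 7/4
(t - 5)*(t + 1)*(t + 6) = t^3 + 2*t^2 - 29*t - 30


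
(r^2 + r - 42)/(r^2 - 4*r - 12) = (r + 7)/(r + 2)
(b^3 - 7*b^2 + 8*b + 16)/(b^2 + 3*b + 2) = (b^2 - 8*b + 16)/(b + 2)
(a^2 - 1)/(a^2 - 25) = (a^2 - 1)/(a^2 - 25)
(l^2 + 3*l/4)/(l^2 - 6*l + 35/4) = l*(4*l + 3)/(4*l^2 - 24*l + 35)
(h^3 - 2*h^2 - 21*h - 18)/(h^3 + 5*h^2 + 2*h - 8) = (h^3 - 2*h^2 - 21*h - 18)/(h^3 + 5*h^2 + 2*h - 8)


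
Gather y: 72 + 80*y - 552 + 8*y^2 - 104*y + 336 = 8*y^2 - 24*y - 144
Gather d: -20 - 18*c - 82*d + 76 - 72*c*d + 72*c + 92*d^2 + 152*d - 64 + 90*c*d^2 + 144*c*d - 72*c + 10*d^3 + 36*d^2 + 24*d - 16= -18*c + 10*d^3 + d^2*(90*c + 128) + d*(72*c + 94) - 24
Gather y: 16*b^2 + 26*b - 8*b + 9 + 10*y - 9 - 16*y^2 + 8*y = 16*b^2 + 18*b - 16*y^2 + 18*y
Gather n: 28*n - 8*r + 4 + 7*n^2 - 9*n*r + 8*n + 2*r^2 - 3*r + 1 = 7*n^2 + n*(36 - 9*r) + 2*r^2 - 11*r + 5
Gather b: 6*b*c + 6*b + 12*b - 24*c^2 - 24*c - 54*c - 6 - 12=b*(6*c + 18) - 24*c^2 - 78*c - 18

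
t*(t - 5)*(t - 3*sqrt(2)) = t^3 - 5*t^2 - 3*sqrt(2)*t^2 + 15*sqrt(2)*t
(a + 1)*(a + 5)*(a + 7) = a^3 + 13*a^2 + 47*a + 35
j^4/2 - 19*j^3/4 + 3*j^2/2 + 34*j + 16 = (j/2 + 1)*(j - 8)*(j - 4)*(j + 1/2)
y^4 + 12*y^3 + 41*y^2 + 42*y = y*(y + 2)*(y + 3)*(y + 7)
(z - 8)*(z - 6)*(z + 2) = z^3 - 12*z^2 + 20*z + 96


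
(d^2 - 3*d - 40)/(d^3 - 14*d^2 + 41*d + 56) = (d + 5)/(d^2 - 6*d - 7)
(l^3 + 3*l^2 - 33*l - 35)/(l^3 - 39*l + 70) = (l + 1)/(l - 2)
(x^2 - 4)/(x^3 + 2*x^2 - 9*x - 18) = (x - 2)/(x^2 - 9)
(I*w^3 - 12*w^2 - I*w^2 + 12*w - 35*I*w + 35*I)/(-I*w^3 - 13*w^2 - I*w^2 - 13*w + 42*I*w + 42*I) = (-w^3 + w^2*(1 - 12*I) + w*(35 + 12*I) - 35)/(w^3 + w^2*(1 - 13*I) - w*(42 + 13*I) - 42)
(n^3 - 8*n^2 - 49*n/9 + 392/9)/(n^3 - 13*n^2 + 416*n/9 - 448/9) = (3*n + 7)/(3*n - 8)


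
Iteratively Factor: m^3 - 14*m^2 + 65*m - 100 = (m - 5)*(m^2 - 9*m + 20) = (m - 5)^2*(m - 4)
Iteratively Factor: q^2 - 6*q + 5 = (q - 5)*(q - 1)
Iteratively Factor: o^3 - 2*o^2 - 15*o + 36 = (o - 3)*(o^2 + o - 12) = (o - 3)^2*(o + 4)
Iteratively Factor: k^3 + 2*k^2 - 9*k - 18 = (k - 3)*(k^2 + 5*k + 6) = (k - 3)*(k + 3)*(k + 2)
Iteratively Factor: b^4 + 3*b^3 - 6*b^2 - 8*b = (b - 2)*(b^3 + 5*b^2 + 4*b) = (b - 2)*(b + 4)*(b^2 + b) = (b - 2)*(b + 1)*(b + 4)*(b)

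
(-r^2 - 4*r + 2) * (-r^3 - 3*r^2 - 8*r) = r^5 + 7*r^4 + 18*r^3 + 26*r^2 - 16*r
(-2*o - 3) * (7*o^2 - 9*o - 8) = -14*o^3 - 3*o^2 + 43*o + 24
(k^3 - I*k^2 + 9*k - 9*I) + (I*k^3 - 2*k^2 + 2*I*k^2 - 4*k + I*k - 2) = k^3 + I*k^3 - 2*k^2 + I*k^2 + 5*k + I*k - 2 - 9*I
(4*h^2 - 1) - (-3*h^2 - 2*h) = 7*h^2 + 2*h - 1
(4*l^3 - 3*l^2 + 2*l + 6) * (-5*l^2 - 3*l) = -20*l^5 + 3*l^4 - l^3 - 36*l^2 - 18*l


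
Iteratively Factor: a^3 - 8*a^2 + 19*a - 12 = (a - 3)*(a^2 - 5*a + 4) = (a - 4)*(a - 3)*(a - 1)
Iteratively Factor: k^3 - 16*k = (k - 4)*(k^2 + 4*k) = k*(k - 4)*(k + 4)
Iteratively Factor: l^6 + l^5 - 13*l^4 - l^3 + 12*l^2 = (l)*(l^5 + l^4 - 13*l^3 - l^2 + 12*l) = l^2*(l^4 + l^3 - 13*l^2 - l + 12) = l^2*(l - 1)*(l^3 + 2*l^2 - 11*l - 12) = l^2*(l - 1)*(l + 1)*(l^2 + l - 12) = l^2*(l - 3)*(l - 1)*(l + 1)*(l + 4)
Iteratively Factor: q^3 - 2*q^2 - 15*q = (q)*(q^2 - 2*q - 15) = q*(q - 5)*(q + 3)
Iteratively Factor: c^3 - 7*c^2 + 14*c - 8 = (c - 2)*(c^2 - 5*c + 4) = (c - 2)*(c - 1)*(c - 4)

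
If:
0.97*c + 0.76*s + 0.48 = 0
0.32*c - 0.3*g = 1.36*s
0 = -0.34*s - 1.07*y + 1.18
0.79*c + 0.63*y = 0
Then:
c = -0.79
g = -2.52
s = 0.37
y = 0.98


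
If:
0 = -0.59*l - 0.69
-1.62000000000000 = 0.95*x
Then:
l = -1.17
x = -1.71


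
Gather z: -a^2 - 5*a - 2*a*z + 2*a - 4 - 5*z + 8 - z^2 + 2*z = -a^2 - 3*a - z^2 + z*(-2*a - 3) + 4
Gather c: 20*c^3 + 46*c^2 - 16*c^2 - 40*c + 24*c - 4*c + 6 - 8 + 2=20*c^3 + 30*c^2 - 20*c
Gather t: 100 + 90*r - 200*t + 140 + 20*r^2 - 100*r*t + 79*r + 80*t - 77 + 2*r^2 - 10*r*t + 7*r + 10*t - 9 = 22*r^2 + 176*r + t*(-110*r - 110) + 154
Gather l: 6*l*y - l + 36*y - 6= l*(6*y - 1) + 36*y - 6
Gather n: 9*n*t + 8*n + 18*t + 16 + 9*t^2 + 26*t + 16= n*(9*t + 8) + 9*t^2 + 44*t + 32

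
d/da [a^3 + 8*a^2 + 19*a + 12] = 3*a^2 + 16*a + 19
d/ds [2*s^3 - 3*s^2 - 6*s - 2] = 6*s^2 - 6*s - 6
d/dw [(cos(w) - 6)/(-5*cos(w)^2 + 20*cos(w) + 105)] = (sin(w)^2 + 12*cos(w) - 46)*sin(w)/(5*(sin(w)^2 + 4*cos(w) + 20)^2)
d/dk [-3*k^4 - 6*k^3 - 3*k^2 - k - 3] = -12*k^3 - 18*k^2 - 6*k - 1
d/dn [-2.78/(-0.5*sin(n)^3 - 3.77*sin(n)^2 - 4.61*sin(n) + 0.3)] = (-20.9612*sin(n) + 2.085*cos(2*n) - 14.9008)*cos(n)/(0.5*sin(n)^3 + 3.77*sin(n)^2 + 4.61*sin(n) - 0.3)^2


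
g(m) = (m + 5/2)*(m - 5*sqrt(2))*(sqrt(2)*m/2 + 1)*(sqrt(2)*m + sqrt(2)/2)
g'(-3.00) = -62.48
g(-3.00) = 19.96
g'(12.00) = 5109.87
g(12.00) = 11983.84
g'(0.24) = -49.82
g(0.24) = -22.91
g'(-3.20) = -85.15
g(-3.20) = 34.67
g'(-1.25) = 6.96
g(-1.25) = 1.28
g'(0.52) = -65.41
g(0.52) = -39.03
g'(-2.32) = -10.58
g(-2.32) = -2.79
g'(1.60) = -123.40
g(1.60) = -141.99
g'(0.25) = -50.37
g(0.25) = -23.41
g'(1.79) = -131.75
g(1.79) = -166.24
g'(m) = sqrt(2)*(m + 5/2)*(m - 5*sqrt(2))*(sqrt(2)*m/2 + 1) + sqrt(2)*(m + 5/2)*(m - 5*sqrt(2))*(sqrt(2)*m + sqrt(2)/2)/2 + (m + 5/2)*(sqrt(2)*m/2 + 1)*(sqrt(2)*m + sqrt(2)/2) + (m - 5*sqrt(2))*(sqrt(2)*m/2 + 1)*(sqrt(2)*m + sqrt(2)/2)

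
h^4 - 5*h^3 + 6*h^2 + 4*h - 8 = (h - 2)^3*(h + 1)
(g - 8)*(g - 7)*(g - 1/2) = g^3 - 31*g^2/2 + 127*g/2 - 28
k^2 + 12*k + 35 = (k + 5)*(k + 7)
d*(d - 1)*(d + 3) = d^3 + 2*d^2 - 3*d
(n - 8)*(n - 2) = n^2 - 10*n + 16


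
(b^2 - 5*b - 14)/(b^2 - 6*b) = (b^2 - 5*b - 14)/(b*(b - 6))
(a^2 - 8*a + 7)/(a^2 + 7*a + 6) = (a^2 - 8*a + 7)/(a^2 + 7*a + 6)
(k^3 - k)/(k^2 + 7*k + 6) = k*(k - 1)/(k + 6)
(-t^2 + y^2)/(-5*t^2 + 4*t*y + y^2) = (t + y)/(5*t + y)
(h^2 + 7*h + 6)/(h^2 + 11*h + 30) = (h + 1)/(h + 5)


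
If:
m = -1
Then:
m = -1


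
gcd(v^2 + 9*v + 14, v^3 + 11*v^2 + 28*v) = v + 7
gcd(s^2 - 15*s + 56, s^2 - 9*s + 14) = s - 7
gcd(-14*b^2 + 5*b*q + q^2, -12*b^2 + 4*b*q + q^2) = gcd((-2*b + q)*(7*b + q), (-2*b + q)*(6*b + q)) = -2*b + q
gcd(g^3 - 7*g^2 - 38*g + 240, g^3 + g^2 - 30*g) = g^2 + g - 30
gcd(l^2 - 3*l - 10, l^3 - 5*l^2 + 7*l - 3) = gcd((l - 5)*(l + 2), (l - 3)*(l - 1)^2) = 1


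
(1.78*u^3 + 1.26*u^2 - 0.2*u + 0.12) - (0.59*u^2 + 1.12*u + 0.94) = 1.78*u^3 + 0.67*u^2 - 1.32*u - 0.82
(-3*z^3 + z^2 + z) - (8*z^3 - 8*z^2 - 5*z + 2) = -11*z^3 + 9*z^2 + 6*z - 2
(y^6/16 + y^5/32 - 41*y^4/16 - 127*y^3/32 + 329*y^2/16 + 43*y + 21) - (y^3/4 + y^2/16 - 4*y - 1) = y^6/16 + y^5/32 - 41*y^4/16 - 135*y^3/32 + 41*y^2/2 + 47*y + 22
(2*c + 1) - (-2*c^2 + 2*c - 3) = 2*c^2 + 4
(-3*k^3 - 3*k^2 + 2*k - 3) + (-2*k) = -3*k^3 - 3*k^2 - 3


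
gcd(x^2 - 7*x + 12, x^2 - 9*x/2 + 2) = x - 4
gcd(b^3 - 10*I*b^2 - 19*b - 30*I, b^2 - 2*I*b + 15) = b - 5*I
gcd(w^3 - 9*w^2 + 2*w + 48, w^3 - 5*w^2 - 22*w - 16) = w^2 - 6*w - 16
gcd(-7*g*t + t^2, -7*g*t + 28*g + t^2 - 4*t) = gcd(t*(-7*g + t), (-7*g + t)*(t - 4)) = -7*g + t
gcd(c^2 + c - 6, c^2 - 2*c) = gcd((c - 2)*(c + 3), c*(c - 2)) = c - 2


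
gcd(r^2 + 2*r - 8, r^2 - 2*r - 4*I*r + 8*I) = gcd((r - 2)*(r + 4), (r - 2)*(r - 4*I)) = r - 2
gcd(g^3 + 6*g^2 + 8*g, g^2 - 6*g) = g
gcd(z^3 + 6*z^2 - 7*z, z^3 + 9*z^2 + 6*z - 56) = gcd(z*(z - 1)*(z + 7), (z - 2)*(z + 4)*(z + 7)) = z + 7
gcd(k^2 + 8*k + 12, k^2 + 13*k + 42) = k + 6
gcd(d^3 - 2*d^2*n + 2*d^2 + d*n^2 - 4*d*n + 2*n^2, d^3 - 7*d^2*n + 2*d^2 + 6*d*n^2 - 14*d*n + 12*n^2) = d^2 - d*n + 2*d - 2*n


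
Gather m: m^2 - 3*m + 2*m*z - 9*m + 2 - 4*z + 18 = m^2 + m*(2*z - 12) - 4*z + 20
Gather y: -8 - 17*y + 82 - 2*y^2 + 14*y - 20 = -2*y^2 - 3*y + 54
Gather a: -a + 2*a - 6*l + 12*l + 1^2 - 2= a + 6*l - 1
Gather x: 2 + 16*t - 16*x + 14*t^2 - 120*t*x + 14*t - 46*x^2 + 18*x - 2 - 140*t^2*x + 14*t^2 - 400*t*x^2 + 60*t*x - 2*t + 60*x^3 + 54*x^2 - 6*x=28*t^2 + 28*t + 60*x^3 + x^2*(8 - 400*t) + x*(-140*t^2 - 60*t - 4)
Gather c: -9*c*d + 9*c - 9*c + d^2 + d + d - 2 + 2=-9*c*d + d^2 + 2*d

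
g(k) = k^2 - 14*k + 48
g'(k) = 2*k - 14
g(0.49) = 41.38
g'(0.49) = -13.02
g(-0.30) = 52.29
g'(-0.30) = -14.60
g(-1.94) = 78.92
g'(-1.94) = -17.88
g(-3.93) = 118.46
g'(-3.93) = -21.86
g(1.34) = 31.04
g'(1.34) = -11.32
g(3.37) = 12.18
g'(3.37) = -7.26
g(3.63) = 10.36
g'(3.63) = -6.74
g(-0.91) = 61.57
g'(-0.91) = -15.82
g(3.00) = 15.00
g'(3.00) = -8.00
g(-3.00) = 99.00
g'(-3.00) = -20.00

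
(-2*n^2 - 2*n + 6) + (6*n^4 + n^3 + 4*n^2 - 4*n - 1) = 6*n^4 + n^3 + 2*n^2 - 6*n + 5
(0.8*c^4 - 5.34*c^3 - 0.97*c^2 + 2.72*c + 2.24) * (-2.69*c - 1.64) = -2.152*c^5 + 13.0526*c^4 + 11.3669*c^3 - 5.726*c^2 - 10.4864*c - 3.6736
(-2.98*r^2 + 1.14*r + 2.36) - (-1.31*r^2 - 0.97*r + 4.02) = -1.67*r^2 + 2.11*r - 1.66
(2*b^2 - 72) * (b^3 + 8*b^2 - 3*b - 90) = 2*b^5 + 16*b^4 - 78*b^3 - 756*b^2 + 216*b + 6480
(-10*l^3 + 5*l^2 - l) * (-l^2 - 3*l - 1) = 10*l^5 + 25*l^4 - 4*l^3 - 2*l^2 + l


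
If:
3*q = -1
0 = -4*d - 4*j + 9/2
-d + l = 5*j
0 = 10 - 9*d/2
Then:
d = 20/9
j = -79/72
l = -235/72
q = -1/3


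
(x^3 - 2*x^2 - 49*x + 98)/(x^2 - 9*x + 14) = x + 7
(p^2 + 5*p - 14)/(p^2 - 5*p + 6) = (p + 7)/(p - 3)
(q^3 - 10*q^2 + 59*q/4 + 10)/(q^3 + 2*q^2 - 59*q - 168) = (q^2 - 2*q - 5/4)/(q^2 + 10*q + 21)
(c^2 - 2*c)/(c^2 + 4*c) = (c - 2)/(c + 4)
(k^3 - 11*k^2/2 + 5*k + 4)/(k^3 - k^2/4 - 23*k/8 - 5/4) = 4*(k - 4)/(4*k + 5)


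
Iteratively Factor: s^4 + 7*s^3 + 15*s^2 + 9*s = (s + 1)*(s^3 + 6*s^2 + 9*s) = (s + 1)*(s + 3)*(s^2 + 3*s) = (s + 1)*(s + 3)^2*(s)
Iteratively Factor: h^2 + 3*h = (h)*(h + 3)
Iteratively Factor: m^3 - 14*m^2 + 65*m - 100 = (m - 5)*(m^2 - 9*m + 20) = (m - 5)^2*(m - 4)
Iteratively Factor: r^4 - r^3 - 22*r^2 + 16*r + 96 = (r - 3)*(r^3 + 2*r^2 - 16*r - 32) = (r - 4)*(r - 3)*(r^2 + 6*r + 8) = (r - 4)*(r - 3)*(r + 4)*(r + 2)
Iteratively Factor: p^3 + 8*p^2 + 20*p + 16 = (p + 2)*(p^2 + 6*p + 8) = (p + 2)^2*(p + 4)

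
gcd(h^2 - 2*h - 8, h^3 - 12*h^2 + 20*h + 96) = h + 2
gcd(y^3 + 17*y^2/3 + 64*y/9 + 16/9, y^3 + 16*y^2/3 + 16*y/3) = y^2 + 16*y/3 + 16/3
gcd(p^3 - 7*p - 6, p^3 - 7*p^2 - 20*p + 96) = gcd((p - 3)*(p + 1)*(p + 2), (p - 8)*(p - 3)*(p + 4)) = p - 3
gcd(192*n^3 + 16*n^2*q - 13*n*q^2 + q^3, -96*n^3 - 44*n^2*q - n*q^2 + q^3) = -24*n^2 - 5*n*q + q^2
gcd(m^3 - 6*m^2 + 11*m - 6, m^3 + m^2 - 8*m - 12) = m - 3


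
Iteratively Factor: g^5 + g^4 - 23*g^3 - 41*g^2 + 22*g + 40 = (g - 5)*(g^4 + 6*g^3 + 7*g^2 - 6*g - 8) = (g - 5)*(g + 2)*(g^3 + 4*g^2 - g - 4) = (g - 5)*(g - 1)*(g + 2)*(g^2 + 5*g + 4) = (g - 5)*(g - 1)*(g + 1)*(g + 2)*(g + 4)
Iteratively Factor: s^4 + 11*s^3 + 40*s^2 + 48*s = (s + 4)*(s^3 + 7*s^2 + 12*s) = s*(s + 4)*(s^2 + 7*s + 12) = s*(s + 4)^2*(s + 3)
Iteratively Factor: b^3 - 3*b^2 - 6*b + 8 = (b - 4)*(b^2 + b - 2) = (b - 4)*(b - 1)*(b + 2)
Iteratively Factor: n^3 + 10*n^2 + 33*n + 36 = (n + 4)*(n^2 + 6*n + 9) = (n + 3)*(n + 4)*(n + 3)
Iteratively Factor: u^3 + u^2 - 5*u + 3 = (u - 1)*(u^2 + 2*u - 3) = (u - 1)*(u + 3)*(u - 1)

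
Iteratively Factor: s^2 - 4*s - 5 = (s + 1)*(s - 5)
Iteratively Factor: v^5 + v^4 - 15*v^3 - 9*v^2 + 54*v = (v + 3)*(v^4 - 2*v^3 - 9*v^2 + 18*v) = (v - 2)*(v + 3)*(v^3 - 9*v) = (v - 2)*(v + 3)^2*(v^2 - 3*v) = v*(v - 2)*(v + 3)^2*(v - 3)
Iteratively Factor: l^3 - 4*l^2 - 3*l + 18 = (l + 2)*(l^2 - 6*l + 9) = (l - 3)*(l + 2)*(l - 3)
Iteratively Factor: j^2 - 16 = (j - 4)*(j + 4)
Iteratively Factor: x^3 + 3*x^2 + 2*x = (x + 1)*(x^2 + 2*x) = (x + 1)*(x + 2)*(x)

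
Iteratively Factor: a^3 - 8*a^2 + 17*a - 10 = (a - 1)*(a^2 - 7*a + 10) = (a - 2)*(a - 1)*(a - 5)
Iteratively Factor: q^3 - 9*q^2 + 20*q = (q - 4)*(q^2 - 5*q) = (q - 5)*(q - 4)*(q)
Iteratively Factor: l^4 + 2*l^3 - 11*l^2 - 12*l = (l + 4)*(l^3 - 2*l^2 - 3*l) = l*(l + 4)*(l^2 - 2*l - 3) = l*(l - 3)*(l + 4)*(l + 1)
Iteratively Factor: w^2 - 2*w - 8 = (w - 4)*(w + 2)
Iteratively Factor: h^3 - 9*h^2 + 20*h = (h - 4)*(h^2 - 5*h) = (h - 5)*(h - 4)*(h)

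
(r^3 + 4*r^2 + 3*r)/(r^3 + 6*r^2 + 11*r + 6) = r/(r + 2)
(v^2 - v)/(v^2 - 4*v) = (v - 1)/(v - 4)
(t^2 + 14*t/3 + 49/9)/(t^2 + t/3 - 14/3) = (t + 7/3)/(t - 2)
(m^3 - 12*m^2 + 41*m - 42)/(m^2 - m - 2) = (m^2 - 10*m + 21)/(m + 1)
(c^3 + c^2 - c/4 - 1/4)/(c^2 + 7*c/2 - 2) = (2*c^2 + 3*c + 1)/(2*(c + 4))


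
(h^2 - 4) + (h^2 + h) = 2*h^2 + h - 4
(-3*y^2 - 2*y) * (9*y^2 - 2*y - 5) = -27*y^4 - 12*y^3 + 19*y^2 + 10*y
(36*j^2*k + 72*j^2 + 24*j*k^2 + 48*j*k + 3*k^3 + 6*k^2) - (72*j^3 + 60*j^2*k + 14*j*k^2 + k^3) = -72*j^3 - 24*j^2*k + 72*j^2 + 10*j*k^2 + 48*j*k + 2*k^3 + 6*k^2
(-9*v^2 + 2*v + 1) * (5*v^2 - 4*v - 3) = -45*v^4 + 46*v^3 + 24*v^2 - 10*v - 3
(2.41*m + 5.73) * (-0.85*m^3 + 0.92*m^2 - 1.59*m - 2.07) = -2.0485*m^4 - 2.6533*m^3 + 1.4397*m^2 - 14.0994*m - 11.8611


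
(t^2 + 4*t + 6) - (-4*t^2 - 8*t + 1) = 5*t^2 + 12*t + 5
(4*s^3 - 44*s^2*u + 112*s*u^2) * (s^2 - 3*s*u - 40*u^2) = 4*s^5 - 56*s^4*u + 84*s^3*u^2 + 1424*s^2*u^3 - 4480*s*u^4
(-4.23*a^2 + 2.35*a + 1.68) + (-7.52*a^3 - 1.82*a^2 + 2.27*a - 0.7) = -7.52*a^3 - 6.05*a^2 + 4.62*a + 0.98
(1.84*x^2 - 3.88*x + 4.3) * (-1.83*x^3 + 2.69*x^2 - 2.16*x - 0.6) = -3.3672*x^5 + 12.05*x^4 - 22.2806*x^3 + 18.8438*x^2 - 6.96*x - 2.58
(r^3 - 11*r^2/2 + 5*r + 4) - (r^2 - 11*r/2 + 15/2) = r^3 - 13*r^2/2 + 21*r/2 - 7/2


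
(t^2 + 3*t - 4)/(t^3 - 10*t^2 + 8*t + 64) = (t^2 + 3*t - 4)/(t^3 - 10*t^2 + 8*t + 64)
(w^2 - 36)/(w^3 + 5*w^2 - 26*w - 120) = (w - 6)/(w^2 - w - 20)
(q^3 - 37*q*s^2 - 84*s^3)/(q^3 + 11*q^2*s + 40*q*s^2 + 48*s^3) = (q - 7*s)/(q + 4*s)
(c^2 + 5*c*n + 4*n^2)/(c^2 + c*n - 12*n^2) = (c + n)/(c - 3*n)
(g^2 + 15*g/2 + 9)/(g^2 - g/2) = (2*g^2 + 15*g + 18)/(g*(2*g - 1))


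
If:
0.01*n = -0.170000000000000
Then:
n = -17.00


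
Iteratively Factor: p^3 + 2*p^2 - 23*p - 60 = (p - 5)*(p^2 + 7*p + 12) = (p - 5)*(p + 4)*(p + 3)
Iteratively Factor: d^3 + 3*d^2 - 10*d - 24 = (d + 2)*(d^2 + d - 12) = (d - 3)*(d + 2)*(d + 4)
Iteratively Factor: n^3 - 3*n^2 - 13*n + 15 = (n - 1)*(n^2 - 2*n - 15) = (n - 5)*(n - 1)*(n + 3)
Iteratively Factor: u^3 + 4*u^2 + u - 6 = (u - 1)*(u^2 + 5*u + 6) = (u - 1)*(u + 3)*(u + 2)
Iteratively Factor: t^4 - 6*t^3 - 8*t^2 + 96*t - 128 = (t - 4)*(t^3 - 2*t^2 - 16*t + 32) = (t - 4)*(t + 4)*(t^2 - 6*t + 8) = (t - 4)^2*(t + 4)*(t - 2)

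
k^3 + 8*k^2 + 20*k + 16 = (k + 2)^2*(k + 4)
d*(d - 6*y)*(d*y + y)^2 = d^4*y^2 - 6*d^3*y^3 + 2*d^3*y^2 - 12*d^2*y^3 + d^2*y^2 - 6*d*y^3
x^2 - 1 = (x - 1)*(x + 1)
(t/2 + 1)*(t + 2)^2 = t^3/2 + 3*t^2 + 6*t + 4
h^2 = h^2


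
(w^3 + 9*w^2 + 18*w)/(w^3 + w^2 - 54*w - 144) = w/(w - 8)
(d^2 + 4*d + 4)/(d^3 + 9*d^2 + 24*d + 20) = 1/(d + 5)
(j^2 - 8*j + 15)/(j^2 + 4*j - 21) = (j - 5)/(j + 7)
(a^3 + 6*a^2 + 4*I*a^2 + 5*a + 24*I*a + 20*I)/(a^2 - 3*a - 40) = (a^2 + a*(1 + 4*I) + 4*I)/(a - 8)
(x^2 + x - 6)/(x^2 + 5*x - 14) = (x + 3)/(x + 7)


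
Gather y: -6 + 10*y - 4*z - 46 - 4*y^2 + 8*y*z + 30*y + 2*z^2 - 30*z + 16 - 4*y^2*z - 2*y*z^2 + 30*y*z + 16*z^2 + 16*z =y^2*(-4*z - 4) + y*(-2*z^2 + 38*z + 40) + 18*z^2 - 18*z - 36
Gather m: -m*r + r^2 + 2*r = -m*r + r^2 + 2*r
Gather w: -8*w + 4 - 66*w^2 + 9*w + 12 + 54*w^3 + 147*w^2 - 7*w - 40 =54*w^3 + 81*w^2 - 6*w - 24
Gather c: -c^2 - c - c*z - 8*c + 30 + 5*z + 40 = -c^2 + c*(-z - 9) + 5*z + 70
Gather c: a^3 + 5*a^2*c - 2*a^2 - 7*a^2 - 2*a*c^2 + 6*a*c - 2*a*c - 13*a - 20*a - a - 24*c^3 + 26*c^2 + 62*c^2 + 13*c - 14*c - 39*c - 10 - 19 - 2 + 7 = a^3 - 9*a^2 - 34*a - 24*c^3 + c^2*(88 - 2*a) + c*(5*a^2 + 4*a - 40) - 24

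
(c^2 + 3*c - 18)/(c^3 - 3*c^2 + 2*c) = (c^2 + 3*c - 18)/(c*(c^2 - 3*c + 2))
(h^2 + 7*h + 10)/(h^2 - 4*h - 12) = (h + 5)/(h - 6)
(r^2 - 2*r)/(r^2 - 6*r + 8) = r/(r - 4)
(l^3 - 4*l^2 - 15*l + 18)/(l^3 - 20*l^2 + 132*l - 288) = (l^2 + 2*l - 3)/(l^2 - 14*l + 48)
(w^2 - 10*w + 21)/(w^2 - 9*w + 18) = (w - 7)/(w - 6)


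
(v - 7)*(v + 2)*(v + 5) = v^3 - 39*v - 70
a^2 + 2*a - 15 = (a - 3)*(a + 5)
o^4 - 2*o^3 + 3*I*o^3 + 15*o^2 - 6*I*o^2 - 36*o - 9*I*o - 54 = (o - 3)*(o + 1)*(o - 3*I)*(o + 6*I)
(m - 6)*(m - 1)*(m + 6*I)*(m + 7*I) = m^4 - 7*m^3 + 13*I*m^3 - 36*m^2 - 91*I*m^2 + 294*m + 78*I*m - 252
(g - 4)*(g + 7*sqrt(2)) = g^2 - 4*g + 7*sqrt(2)*g - 28*sqrt(2)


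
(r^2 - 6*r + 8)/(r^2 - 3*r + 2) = (r - 4)/(r - 1)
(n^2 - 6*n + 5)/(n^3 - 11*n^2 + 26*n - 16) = (n - 5)/(n^2 - 10*n + 16)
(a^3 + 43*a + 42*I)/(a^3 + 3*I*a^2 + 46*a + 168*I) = (a + I)/(a + 4*I)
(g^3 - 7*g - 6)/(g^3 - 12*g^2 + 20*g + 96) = (g^2 - 2*g - 3)/(g^2 - 14*g + 48)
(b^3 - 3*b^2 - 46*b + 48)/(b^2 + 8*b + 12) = (b^2 - 9*b + 8)/(b + 2)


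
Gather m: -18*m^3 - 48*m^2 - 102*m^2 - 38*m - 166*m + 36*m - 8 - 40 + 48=-18*m^3 - 150*m^2 - 168*m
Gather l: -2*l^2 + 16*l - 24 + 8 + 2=-2*l^2 + 16*l - 14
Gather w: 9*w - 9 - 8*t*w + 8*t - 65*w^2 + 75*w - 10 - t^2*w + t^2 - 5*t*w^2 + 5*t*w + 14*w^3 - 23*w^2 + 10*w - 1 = t^2 + 8*t + 14*w^3 + w^2*(-5*t - 88) + w*(-t^2 - 3*t + 94) - 20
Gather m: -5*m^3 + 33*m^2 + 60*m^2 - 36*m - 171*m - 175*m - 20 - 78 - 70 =-5*m^3 + 93*m^2 - 382*m - 168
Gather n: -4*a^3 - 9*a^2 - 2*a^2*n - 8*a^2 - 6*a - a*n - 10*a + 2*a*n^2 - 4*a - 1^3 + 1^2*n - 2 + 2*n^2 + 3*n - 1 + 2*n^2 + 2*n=-4*a^3 - 17*a^2 - 20*a + n^2*(2*a + 4) + n*(-2*a^2 - a + 6) - 4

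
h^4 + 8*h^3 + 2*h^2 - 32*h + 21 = (h - 1)^2*(h + 3)*(h + 7)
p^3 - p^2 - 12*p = p*(p - 4)*(p + 3)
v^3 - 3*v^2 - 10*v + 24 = (v - 4)*(v - 2)*(v + 3)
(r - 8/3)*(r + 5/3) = r^2 - r - 40/9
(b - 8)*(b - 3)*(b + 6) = b^3 - 5*b^2 - 42*b + 144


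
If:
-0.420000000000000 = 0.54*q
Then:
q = -0.78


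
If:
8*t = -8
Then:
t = -1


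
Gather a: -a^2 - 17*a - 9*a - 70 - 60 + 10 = -a^2 - 26*a - 120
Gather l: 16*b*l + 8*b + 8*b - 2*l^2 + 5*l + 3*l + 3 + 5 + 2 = 16*b - 2*l^2 + l*(16*b + 8) + 10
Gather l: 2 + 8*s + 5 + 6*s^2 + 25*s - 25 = 6*s^2 + 33*s - 18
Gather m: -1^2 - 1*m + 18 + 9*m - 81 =8*m - 64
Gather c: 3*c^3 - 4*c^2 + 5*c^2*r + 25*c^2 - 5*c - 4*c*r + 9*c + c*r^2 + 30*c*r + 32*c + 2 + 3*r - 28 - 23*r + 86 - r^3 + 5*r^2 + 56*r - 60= 3*c^3 + c^2*(5*r + 21) + c*(r^2 + 26*r + 36) - r^3 + 5*r^2 + 36*r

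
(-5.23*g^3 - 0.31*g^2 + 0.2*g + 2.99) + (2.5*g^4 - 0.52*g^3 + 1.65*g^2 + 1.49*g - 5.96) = 2.5*g^4 - 5.75*g^3 + 1.34*g^2 + 1.69*g - 2.97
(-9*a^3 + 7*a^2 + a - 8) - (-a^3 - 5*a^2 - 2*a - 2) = -8*a^3 + 12*a^2 + 3*a - 6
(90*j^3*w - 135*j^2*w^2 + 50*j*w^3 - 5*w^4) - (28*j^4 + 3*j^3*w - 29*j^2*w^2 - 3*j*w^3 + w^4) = -28*j^4 + 87*j^3*w - 106*j^2*w^2 + 53*j*w^3 - 6*w^4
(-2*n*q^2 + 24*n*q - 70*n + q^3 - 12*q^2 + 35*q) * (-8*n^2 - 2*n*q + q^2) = 16*n^3*q^2 - 192*n^3*q + 560*n^3 - 4*n^2*q^3 + 48*n^2*q^2 - 140*n^2*q - 4*n*q^4 + 48*n*q^3 - 140*n*q^2 + q^5 - 12*q^4 + 35*q^3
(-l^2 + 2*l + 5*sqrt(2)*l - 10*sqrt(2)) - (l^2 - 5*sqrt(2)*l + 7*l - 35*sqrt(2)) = -2*l^2 - 5*l + 10*sqrt(2)*l + 25*sqrt(2)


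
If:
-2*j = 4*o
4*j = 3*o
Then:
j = 0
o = 0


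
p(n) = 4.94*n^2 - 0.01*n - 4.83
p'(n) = 9.88*n - 0.01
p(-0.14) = -4.73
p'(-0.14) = -1.39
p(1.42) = 5.12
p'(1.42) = 14.02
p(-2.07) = 16.36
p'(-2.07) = -20.46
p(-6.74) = 219.65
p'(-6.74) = -66.60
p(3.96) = 72.60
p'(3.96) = 39.11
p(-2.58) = 28.08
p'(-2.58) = -25.50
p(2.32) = 21.74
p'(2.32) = 22.91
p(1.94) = 13.74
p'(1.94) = 19.16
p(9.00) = 395.22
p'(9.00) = 88.91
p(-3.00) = 39.66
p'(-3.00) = -29.65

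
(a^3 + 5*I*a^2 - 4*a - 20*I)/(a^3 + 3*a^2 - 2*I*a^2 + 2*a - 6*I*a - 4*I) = (a^2 + a*(-2 + 5*I) - 10*I)/(a^2 + a*(1 - 2*I) - 2*I)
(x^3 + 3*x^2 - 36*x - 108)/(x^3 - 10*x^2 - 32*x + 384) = (x^2 - 3*x - 18)/(x^2 - 16*x + 64)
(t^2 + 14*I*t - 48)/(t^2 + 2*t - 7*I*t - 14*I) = (t^2 + 14*I*t - 48)/(t^2 + t*(2 - 7*I) - 14*I)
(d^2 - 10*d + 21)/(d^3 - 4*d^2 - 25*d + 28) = (d - 3)/(d^2 + 3*d - 4)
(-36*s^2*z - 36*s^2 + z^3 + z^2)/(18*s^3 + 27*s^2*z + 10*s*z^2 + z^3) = (-6*s*z - 6*s + z^2 + z)/(3*s^2 + 4*s*z + z^2)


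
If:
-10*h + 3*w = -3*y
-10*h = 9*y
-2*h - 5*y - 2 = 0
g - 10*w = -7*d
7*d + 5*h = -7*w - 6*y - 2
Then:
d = -297/112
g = 697/16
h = 9/16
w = 5/2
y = -5/8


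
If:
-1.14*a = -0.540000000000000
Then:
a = 0.47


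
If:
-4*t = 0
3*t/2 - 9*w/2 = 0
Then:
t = 0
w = 0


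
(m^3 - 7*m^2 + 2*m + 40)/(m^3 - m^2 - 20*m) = (m^2 - 2*m - 8)/(m*(m + 4))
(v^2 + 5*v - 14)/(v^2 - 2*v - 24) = (-v^2 - 5*v + 14)/(-v^2 + 2*v + 24)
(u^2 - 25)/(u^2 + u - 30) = (u + 5)/(u + 6)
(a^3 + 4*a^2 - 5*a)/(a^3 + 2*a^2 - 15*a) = (a - 1)/(a - 3)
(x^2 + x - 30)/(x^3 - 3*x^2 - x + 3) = (x^2 + x - 30)/(x^3 - 3*x^2 - x + 3)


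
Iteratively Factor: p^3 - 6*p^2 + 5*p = (p)*(p^2 - 6*p + 5) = p*(p - 1)*(p - 5)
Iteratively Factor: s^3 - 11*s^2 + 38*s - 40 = (s - 2)*(s^2 - 9*s + 20) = (s - 5)*(s - 2)*(s - 4)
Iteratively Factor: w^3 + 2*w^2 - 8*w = (w + 4)*(w^2 - 2*w) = w*(w + 4)*(w - 2)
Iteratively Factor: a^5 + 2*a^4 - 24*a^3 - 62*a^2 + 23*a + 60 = (a - 5)*(a^4 + 7*a^3 + 11*a^2 - 7*a - 12) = (a - 5)*(a - 1)*(a^3 + 8*a^2 + 19*a + 12) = (a - 5)*(a - 1)*(a + 3)*(a^2 + 5*a + 4) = (a - 5)*(a - 1)*(a + 1)*(a + 3)*(a + 4)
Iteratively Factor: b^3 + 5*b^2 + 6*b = (b + 3)*(b^2 + 2*b) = b*(b + 3)*(b + 2)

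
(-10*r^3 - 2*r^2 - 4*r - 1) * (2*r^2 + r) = -20*r^5 - 14*r^4 - 10*r^3 - 6*r^2 - r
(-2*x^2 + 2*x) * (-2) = 4*x^2 - 4*x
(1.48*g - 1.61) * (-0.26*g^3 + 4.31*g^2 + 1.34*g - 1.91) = -0.3848*g^4 + 6.7974*g^3 - 4.9559*g^2 - 4.9842*g + 3.0751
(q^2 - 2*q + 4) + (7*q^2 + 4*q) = 8*q^2 + 2*q + 4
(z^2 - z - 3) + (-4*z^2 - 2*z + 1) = -3*z^2 - 3*z - 2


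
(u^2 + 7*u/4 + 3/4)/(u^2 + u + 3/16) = 4*(u + 1)/(4*u + 1)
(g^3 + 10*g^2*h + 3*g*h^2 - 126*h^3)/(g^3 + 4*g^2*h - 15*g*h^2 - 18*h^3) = (g + 7*h)/(g + h)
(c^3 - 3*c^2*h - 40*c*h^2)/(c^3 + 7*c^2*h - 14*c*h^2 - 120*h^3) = c*(c - 8*h)/(c^2 + 2*c*h - 24*h^2)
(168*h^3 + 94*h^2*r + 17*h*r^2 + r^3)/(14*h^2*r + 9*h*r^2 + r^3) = (24*h^2 + 10*h*r + r^2)/(r*(2*h + r))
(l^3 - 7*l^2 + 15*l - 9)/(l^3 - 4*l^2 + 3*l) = (l - 3)/l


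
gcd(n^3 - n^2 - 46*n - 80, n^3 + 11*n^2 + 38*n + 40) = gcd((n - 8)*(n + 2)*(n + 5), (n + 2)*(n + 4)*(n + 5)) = n^2 + 7*n + 10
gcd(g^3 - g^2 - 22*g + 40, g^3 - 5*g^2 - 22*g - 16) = 1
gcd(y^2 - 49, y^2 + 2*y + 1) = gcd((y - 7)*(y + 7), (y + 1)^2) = 1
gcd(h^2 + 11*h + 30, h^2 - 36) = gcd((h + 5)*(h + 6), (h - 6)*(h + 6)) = h + 6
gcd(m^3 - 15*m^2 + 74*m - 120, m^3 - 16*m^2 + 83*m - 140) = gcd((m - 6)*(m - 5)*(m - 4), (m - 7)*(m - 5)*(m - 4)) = m^2 - 9*m + 20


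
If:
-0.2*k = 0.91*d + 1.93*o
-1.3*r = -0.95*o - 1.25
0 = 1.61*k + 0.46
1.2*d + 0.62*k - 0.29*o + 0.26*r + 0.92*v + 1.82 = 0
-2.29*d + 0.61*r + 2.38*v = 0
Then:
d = -0.75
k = -0.29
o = 0.38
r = 1.24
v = -1.04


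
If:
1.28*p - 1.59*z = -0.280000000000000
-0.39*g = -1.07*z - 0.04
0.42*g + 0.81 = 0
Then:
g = -1.93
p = -1.14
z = -0.74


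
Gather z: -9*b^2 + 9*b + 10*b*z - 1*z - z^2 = -9*b^2 + 9*b - z^2 + z*(10*b - 1)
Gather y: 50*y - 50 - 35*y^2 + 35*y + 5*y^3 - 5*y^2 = 5*y^3 - 40*y^2 + 85*y - 50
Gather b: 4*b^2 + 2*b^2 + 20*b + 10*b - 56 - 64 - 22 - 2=6*b^2 + 30*b - 144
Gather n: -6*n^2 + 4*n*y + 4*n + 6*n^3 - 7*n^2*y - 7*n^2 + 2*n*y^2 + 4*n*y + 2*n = 6*n^3 + n^2*(-7*y - 13) + n*(2*y^2 + 8*y + 6)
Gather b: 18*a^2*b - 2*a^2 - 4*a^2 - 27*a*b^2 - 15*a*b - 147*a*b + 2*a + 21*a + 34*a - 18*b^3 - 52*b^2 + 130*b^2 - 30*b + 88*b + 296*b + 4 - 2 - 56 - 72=-6*a^2 + 57*a - 18*b^3 + b^2*(78 - 27*a) + b*(18*a^2 - 162*a + 354) - 126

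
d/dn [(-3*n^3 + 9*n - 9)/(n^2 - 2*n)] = 3*(-n^4 + 4*n^3 - 3*n^2 + 6*n - 6)/(n^2*(n^2 - 4*n + 4))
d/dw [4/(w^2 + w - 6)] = 4*(-2*w - 1)/(w^2 + w - 6)^2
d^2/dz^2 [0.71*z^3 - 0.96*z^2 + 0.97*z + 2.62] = 4.26*z - 1.92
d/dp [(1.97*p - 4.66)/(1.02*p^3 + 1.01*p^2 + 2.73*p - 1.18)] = (-4.0188*p^3 + 12.2699*p^2 + 9.4132*p + 10.3972)/(1.0404*p^6 + 2.0604*p^5 + 6.5893*p^4 + 3.1074*p^3 + 5.0693*p^2 - 6.4428*p + 1.3924)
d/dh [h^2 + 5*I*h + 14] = 2*h + 5*I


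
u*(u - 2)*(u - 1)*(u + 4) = u^4 + u^3 - 10*u^2 + 8*u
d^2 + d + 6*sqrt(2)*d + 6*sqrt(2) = (d + 1)*(d + 6*sqrt(2))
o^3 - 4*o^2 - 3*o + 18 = (o - 3)^2*(o + 2)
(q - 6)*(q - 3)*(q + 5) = q^3 - 4*q^2 - 27*q + 90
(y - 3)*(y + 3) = y^2 - 9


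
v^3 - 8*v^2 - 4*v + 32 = (v - 8)*(v - 2)*(v + 2)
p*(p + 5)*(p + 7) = p^3 + 12*p^2 + 35*p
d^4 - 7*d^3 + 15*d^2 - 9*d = d*(d - 3)^2*(d - 1)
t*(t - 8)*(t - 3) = t^3 - 11*t^2 + 24*t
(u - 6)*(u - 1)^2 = u^3 - 8*u^2 + 13*u - 6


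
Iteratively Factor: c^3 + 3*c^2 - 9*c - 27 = (c + 3)*(c^2 - 9) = (c + 3)^2*(c - 3)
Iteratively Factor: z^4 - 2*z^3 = (z)*(z^3 - 2*z^2) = z^2*(z^2 - 2*z) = z^3*(z - 2)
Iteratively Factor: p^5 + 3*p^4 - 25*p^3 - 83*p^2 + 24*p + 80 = (p + 1)*(p^4 + 2*p^3 - 27*p^2 - 56*p + 80) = (p + 1)*(p + 4)*(p^3 - 2*p^2 - 19*p + 20) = (p + 1)*(p + 4)^2*(p^2 - 6*p + 5) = (p - 1)*(p + 1)*(p + 4)^2*(p - 5)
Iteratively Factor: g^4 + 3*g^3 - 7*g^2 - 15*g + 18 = (g - 1)*(g^3 + 4*g^2 - 3*g - 18) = (g - 1)*(g + 3)*(g^2 + g - 6) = (g - 2)*(g - 1)*(g + 3)*(g + 3)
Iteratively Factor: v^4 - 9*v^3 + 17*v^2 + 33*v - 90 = (v - 3)*(v^3 - 6*v^2 - v + 30) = (v - 5)*(v - 3)*(v^2 - v - 6) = (v - 5)*(v - 3)^2*(v + 2)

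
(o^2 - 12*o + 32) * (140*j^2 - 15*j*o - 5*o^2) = 140*j^2*o^2 - 1680*j^2*o + 4480*j^2 - 15*j*o^3 + 180*j*o^2 - 480*j*o - 5*o^4 + 60*o^3 - 160*o^2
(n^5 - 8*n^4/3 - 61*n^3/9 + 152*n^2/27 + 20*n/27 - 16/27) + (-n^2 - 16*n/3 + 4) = n^5 - 8*n^4/3 - 61*n^3/9 + 125*n^2/27 - 124*n/27 + 92/27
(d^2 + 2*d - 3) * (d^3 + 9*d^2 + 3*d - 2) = d^5 + 11*d^4 + 18*d^3 - 23*d^2 - 13*d + 6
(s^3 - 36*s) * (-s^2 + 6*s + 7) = -s^5 + 6*s^4 + 43*s^3 - 216*s^2 - 252*s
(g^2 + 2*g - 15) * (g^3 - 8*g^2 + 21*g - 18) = g^5 - 6*g^4 - 10*g^3 + 144*g^2 - 351*g + 270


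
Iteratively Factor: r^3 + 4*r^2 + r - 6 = (r + 3)*(r^2 + r - 2) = (r - 1)*(r + 3)*(r + 2)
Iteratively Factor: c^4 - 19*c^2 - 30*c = (c + 3)*(c^3 - 3*c^2 - 10*c) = (c - 5)*(c + 3)*(c^2 + 2*c) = (c - 5)*(c + 2)*(c + 3)*(c)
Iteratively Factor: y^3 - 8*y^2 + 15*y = (y - 3)*(y^2 - 5*y) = y*(y - 3)*(y - 5)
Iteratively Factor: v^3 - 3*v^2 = (v - 3)*(v^2) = v*(v - 3)*(v)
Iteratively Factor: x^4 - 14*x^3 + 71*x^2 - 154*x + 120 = (x - 4)*(x^3 - 10*x^2 + 31*x - 30) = (x - 4)*(x - 3)*(x^2 - 7*x + 10) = (x - 4)*(x - 3)*(x - 2)*(x - 5)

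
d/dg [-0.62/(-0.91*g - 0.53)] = -0.5642/(0.91*g + 0.53)^2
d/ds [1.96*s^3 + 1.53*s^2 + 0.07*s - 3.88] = 5.88*s^2 + 3.06*s + 0.07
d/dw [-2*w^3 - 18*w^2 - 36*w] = -6*w^2 - 36*w - 36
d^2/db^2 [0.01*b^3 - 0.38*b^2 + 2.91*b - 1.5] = 0.06*b - 0.76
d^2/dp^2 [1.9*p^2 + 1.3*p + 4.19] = 3.80000000000000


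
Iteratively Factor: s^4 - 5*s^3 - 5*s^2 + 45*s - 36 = (s - 1)*(s^3 - 4*s^2 - 9*s + 36) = (s - 4)*(s - 1)*(s^2 - 9) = (s - 4)*(s - 3)*(s - 1)*(s + 3)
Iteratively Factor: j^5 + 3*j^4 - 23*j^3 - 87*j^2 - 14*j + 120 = (j - 1)*(j^4 + 4*j^3 - 19*j^2 - 106*j - 120) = (j - 1)*(j + 4)*(j^3 - 19*j - 30) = (j - 1)*(j + 2)*(j + 4)*(j^2 - 2*j - 15) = (j - 1)*(j + 2)*(j + 3)*(j + 4)*(j - 5)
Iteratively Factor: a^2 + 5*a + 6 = (a + 3)*(a + 2)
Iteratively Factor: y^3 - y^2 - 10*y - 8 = (y + 1)*(y^2 - 2*y - 8) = (y - 4)*(y + 1)*(y + 2)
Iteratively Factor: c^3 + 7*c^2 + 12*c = (c + 4)*(c^2 + 3*c) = (c + 3)*(c + 4)*(c)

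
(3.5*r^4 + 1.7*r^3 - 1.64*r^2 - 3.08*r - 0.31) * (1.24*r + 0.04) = 4.34*r^5 + 2.248*r^4 - 1.9656*r^3 - 3.8848*r^2 - 0.5076*r - 0.0124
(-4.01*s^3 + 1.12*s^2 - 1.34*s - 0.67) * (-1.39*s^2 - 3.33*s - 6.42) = 5.5739*s^5 + 11.7965*s^4 + 23.8772*s^3 - 1.7969*s^2 + 10.8339*s + 4.3014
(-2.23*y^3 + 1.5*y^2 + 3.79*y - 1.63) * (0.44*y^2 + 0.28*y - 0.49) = -0.9812*y^5 + 0.0356*y^4 + 3.1803*y^3 - 0.391*y^2 - 2.3135*y + 0.7987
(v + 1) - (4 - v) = 2*v - 3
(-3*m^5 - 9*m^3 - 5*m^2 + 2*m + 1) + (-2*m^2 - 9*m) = -3*m^5 - 9*m^3 - 7*m^2 - 7*m + 1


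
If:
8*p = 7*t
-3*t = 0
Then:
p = 0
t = 0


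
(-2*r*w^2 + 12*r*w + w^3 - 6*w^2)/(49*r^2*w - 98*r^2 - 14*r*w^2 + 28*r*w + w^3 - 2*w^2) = w*(-2*r*w + 12*r + w^2 - 6*w)/(49*r^2*w - 98*r^2 - 14*r*w^2 + 28*r*w + w^3 - 2*w^2)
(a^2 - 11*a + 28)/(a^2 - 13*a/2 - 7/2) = 2*(a - 4)/(2*a + 1)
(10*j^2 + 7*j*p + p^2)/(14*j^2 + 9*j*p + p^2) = (5*j + p)/(7*j + p)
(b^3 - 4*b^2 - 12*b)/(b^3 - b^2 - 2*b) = (-b^2 + 4*b + 12)/(-b^2 + b + 2)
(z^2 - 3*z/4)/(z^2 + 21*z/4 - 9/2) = z/(z + 6)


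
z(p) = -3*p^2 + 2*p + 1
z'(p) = 2 - 6*p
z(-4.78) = -77.11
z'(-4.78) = 30.68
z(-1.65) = -10.47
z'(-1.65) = 11.90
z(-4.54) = -69.91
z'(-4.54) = 29.24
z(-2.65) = -25.37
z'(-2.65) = 17.90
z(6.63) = -117.61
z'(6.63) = -37.78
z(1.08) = -0.34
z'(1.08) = -4.48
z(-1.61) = -10.00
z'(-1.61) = 11.66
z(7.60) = -157.08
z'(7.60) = -43.60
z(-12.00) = -455.00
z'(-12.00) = 74.00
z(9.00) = -224.00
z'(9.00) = -52.00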